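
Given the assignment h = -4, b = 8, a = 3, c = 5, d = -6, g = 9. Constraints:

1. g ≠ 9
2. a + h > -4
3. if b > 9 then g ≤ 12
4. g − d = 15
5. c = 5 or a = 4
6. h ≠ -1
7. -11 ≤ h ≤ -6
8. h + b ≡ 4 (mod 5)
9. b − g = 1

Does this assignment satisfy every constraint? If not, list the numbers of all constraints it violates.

Constraints 1, 7, and 9 do not hold.

1. g = 9, but 9 is required to differ — does not hold.
2. a + h = 3 + (-4) = -1; -1 > -4 — holds.
3. b = 8, not > 9; antecedent false, conditional vacuously true — holds.
4. g − d = 9 − (-6) = 15 — holds.
5. c = 5 = 5 (first disjunct) — holds.
6. h = -4, and -4 ≠ -1 — holds.
7. h = -4 is outside [-11, -6] — does not hold.
8. h + b = 4; 4 mod 5 = 4 — holds.
9. b − g = 8 − 9 = -1, not 1 — does not hold.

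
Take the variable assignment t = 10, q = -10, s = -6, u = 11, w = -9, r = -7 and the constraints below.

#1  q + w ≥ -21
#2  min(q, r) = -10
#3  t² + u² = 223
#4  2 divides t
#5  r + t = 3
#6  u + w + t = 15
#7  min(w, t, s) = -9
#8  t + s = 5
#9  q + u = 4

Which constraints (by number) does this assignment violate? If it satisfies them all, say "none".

Constraints 3, 6, 8, 9 are violated.

#1 q + w = -10 + (-9) = -19; -19 ≥ -21 — holds.
#2 min(-10, -7) = -10 — holds.
#3 t² + u² = 10² + 11² = 100 + 121 = 221, not 223 — fails.
#4 10 / 2 = 5, so 2 divides 10 — holds.
#5 r + t = -7 + 10 = 3 — holds.
#6 u + w + t = 11 + (-9) + 10 = 12, not 15 — fails.
#7 min(-9, 10, -6) = -9 — holds.
#8 t + s = 10 + (-6) = 4, not 5 — fails.
#9 q + u = -10 + 11 = 1, not 4 — fails.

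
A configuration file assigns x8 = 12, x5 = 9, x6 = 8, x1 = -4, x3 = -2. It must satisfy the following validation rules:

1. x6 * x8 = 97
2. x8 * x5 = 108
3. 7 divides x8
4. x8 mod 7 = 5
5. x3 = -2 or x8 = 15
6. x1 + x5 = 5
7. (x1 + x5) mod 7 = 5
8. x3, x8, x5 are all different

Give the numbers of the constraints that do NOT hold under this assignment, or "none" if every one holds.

1. x6 * x8 = 8 * 12 = 96, not 97  ✗
2. x8 * x5 = 12 * 9 = 108  ✓
3. 12 = 7*1 + 5, so 7 does not divide 12  ✗
4. 12 mod 7 = 5  ✓
5. x3 = -2 = -2 (first disjunct)  ✓
6. x1 + x5 = -4 + 9 = 5  ✓
7. x1 + x5 = 5; 5 mod 7 = 5  ✓
8. values -2, 12, 9 are pairwise distinct  ✓

No — constraints 1, 3 are not satisfied.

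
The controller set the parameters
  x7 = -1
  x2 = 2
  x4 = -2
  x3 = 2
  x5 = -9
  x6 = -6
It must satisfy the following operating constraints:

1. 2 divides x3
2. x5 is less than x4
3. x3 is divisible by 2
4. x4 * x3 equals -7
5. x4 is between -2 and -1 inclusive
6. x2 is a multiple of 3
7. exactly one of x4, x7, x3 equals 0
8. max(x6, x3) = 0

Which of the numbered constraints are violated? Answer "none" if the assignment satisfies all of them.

The assignment fails constraints 4, 6, 7, and 8.

1. 2 / 2 = 1, so 2 divides 2 — satisfied.
2. x5 = -9, x4 = -2; -9 < -2 — satisfied.
3. 2 / 2 = 1, so 2 divides 2 — satisfied.
4. x4 * x3 = -2 * 2 = -4, not -7 — violated.
5. x4 = -2 lies in [-2, -1] — satisfied.
6. 2 = 3*0 + 2, so 3 does not divide 2 — violated.
7. x4=-2, x7=-1, x3=2; 0 of them equal 0, not exactly one — violated.
8. max(-6, 2) = 2, not 0 — violated.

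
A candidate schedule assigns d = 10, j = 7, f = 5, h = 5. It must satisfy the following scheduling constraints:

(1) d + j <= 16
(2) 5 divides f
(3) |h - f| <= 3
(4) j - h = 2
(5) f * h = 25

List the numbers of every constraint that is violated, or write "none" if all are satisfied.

Constraint 1 does not hold.

(1) d + j = 10 + 7 = 17; 17 > 16, bound 16 not met  ✗
(2) 5 / 5 = 1, so 5 divides 5  ✓
(3) |5 - 5| = 0; 0 ≤ 3  ✓
(4) j - h = 7 - 5 = 2  ✓
(5) f * h = 5 * 5 = 25  ✓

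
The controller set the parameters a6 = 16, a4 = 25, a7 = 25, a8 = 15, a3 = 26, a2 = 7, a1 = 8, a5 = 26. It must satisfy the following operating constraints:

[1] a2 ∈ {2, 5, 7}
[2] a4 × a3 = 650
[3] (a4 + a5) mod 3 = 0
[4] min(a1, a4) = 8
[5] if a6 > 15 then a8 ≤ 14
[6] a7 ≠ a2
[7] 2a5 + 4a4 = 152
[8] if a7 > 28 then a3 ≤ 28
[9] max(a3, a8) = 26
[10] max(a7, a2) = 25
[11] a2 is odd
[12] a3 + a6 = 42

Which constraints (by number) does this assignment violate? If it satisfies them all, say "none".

Violated: 5.

[1] a2 = 7 is in {2, 5, 7}  true
[2] a4 × a3 = 25 × 26 = 650  true
[3] a4 + a5 = 51; 51 mod 3 = 0  true
[4] min(8, 25) = 8  true
[5] a6 = 16 > 15, so we need a8 ≤ 14; but a8 = 15 > 14  false
[6] a7 = 25, a2 = 7; distinct  true
[7] 2a5 + 4a4 = 2(26) + 4(25) = 152  true
[8] a7 = 25, not > 28; antecedent false, conditional vacuously true  true
[9] max(26, 15) = 26  true
[10] max(25, 7) = 25  true
[11] a2 = 7 is odd  true
[12] a3 + a6 = 26 + 16 = 42  true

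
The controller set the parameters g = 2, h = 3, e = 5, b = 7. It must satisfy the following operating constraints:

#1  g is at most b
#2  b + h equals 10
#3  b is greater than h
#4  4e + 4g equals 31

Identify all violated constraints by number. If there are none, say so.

#1 g = 2, b = 7; 2 ≤ 7 — holds.
#2 b + h = 7 + 3 = 10 — holds.
#3 b = 7, h = 3; 7 > 3 — holds.
#4 4e + 4g = 4(5) + 4(2) = 28, not 31 — fails.

Constraint 4 is violated.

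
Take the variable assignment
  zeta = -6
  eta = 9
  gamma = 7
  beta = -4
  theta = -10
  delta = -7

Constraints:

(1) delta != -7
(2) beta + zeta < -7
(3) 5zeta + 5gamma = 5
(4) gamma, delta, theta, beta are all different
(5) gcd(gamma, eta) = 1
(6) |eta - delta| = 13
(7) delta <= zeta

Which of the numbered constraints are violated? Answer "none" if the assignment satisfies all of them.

(1) delta = -7, but -7 is required to differ — violated.
(2) beta + zeta = -4 + (-6) = -10; -10 < -7 — OK.
(3) 5zeta + 5gamma = 5(-6) + 5(7) = 5 — OK.
(4) values 7, -7, -10, -4 are pairwise distinct — OK.
(5) gcd(7, 9) = 1 — OK.
(6) |9 - (-7)| = 16, not 13 — violated.
(7) delta = -7, zeta = -6; -7 ≤ -6 — OK.

Violated: 1, 6.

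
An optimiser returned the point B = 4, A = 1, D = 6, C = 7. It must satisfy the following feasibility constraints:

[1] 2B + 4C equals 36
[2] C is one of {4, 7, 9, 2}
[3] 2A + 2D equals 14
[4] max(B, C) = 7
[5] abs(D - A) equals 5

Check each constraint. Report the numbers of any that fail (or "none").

All constraints are satisfied.

[1] 2B + 4C = 2(4) + 4(7) = 36  holds
[2] C = 7 is in {4, 7, 9, 2}  holds
[3] 2A + 2D = 2(1) + 2(6) = 14  holds
[4] max(4, 7) = 7  holds
[5] abs(6 - 1) = 5  holds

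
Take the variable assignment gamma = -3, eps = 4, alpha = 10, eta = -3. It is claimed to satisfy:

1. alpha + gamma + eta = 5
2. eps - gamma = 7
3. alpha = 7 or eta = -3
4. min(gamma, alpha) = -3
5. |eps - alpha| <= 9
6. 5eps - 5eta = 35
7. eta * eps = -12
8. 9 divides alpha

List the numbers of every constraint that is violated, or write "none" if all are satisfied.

1. alpha + gamma + eta = 10 + (-3) + (-3) = 4, not 5 — fails.
2. eps - gamma = 4 - (-3) = 7 — holds.
3. alpha = 10 ≠ 7, but eta = -3 = -3 (second disjunct) — holds.
4. min(-3, 10) = -3 — holds.
5. |4 - 10| = 6; 6 ≤ 9 — holds.
6. 5eps - 5eta = 5(4) - 5(-3) = 35 — holds.
7. eta * eps = -3 * 4 = -12 — holds.
8. 10 = 9*1 + 1, so 9 does not divide 10 — fails.

No — constraints 1 and 8 are not satisfied.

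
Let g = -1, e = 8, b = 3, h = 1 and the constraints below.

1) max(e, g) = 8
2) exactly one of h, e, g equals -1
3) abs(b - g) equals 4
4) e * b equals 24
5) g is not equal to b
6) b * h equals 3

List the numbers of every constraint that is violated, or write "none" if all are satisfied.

None — every constraint holds.

1) max(8, -1) = 8  true
2) h=1, e=8, g=-1; 1 of them equals -1  true
3) abs(3 - (-1)) = 4  true
4) e * b = 8 * 3 = 24  true
5) g = -1, b = 3; distinct  true
6) b * h = 3 * 1 = 3  true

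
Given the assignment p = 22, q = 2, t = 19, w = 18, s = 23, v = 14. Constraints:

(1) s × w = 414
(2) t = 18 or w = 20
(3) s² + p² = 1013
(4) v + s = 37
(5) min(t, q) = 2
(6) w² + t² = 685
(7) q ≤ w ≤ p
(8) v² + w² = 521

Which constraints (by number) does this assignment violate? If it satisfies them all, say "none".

No — constraints 2 and 8 are not satisfied.

(1) s × w = 23 × 18 = 414  OK
(2) t = 19 ≠ 18 and w = 18 ≠ 20; both disjuncts false  FAIL
(3) s² + p² = 23² + 22² = 529 + 484 = 1013  OK
(4) v + s = 14 + 23 = 37  OK
(5) min(19, 2) = 2  OK
(6) w² + t² = 18² + 19² = 324 + 361 = 685  OK
(7) values 2 ≤ 18 ≤ 22  OK
(8) v² + w² = 14² + 18² = 196 + 324 = 520, not 521  FAIL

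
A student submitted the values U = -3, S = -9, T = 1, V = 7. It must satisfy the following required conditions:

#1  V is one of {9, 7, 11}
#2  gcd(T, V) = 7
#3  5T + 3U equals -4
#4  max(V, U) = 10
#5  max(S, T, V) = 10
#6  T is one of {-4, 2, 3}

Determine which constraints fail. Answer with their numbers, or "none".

Constraints 2, 4, 5, and 6 are violated.

#1 V = 7 is in {9, 7, 11}  true
#2 gcd(1, 7) = 1, not 7  false
#3 5T + 3U = 5(1) + 3(-3) = -4  true
#4 max(7, -3) = 7, not 10  false
#5 max(-9, 1, 7) = 7, not 10  false
#6 T = 1 is not in {-4, 2, 3}  false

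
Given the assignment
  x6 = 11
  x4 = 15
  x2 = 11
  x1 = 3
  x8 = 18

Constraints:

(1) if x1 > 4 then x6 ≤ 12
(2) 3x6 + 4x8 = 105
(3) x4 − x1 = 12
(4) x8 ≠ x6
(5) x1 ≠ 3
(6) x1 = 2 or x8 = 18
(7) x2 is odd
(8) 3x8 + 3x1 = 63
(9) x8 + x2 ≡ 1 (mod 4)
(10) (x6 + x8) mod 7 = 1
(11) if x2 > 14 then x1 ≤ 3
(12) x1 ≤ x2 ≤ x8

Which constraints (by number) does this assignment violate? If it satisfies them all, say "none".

Constraint 5 is violated.

(1) x1 = 3, not > 4; antecedent false, conditional vacuously true — OK.
(2) 3x6 + 4x8 = 3(11) + 4(18) = 105 — OK.
(3) x4 − x1 = 15 − 3 = 12 — OK.
(4) x8 = 18, x6 = 11; distinct — OK.
(5) x1 = 3, but 3 is required to differ — violated.
(6) x1 = 3 ≠ 2, but x8 = 18 = 18 (second disjunct) — OK.
(7) x2 = 11 is odd — OK.
(8) 3x8 + 3x1 = 3(18) + 3(3) = 63 — OK.
(9) x8 + x2 = 29; 29 mod 4 = 1 — OK.
(10) x6 + x8 = 29; 29 mod 7 = 1 — OK.
(11) x2 = 11, not > 14; antecedent false, conditional vacuously true — OK.
(12) values 3 ≤ 11 ≤ 18 — OK.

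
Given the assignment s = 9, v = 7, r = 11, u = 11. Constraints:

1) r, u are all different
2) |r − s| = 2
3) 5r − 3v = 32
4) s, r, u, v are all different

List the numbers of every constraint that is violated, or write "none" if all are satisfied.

Violated: 1, 3, and 4.

1) r = u = 11, not all different  false
2) |11 − 9| = 2  true
3) 5r − 3v = 5(11) − 3(7) = 34, not 32  false
4) r = u = 11, not all different  false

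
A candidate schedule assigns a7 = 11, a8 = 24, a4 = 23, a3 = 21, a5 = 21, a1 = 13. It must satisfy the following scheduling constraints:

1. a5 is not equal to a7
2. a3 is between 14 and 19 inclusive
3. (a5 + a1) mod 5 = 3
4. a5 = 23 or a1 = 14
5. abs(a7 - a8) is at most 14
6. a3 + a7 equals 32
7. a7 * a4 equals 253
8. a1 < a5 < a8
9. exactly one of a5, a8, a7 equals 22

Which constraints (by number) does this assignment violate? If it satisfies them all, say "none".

Constraints 2, 3, 4, and 9 do not hold.

1. a5 = 21, a7 = 11; distinct  OK
2. a3 = 21 is outside [14, 19]  FAIL
3. a5 + a1 = 34; 34 mod 5 = 4, not 3  FAIL
4. a5 = 21 ≠ 23 and a1 = 13 ≠ 14; both disjuncts false  FAIL
5. abs(11 - 24) = 13; 13 ≤ 14  OK
6. a3 + a7 = 21 + 11 = 32  OK
7. a7 * a4 = 11 * 23 = 253  OK
8. values 13 < 21 < 24  OK
9. a5=21, a8=24, a7=11; 0 of them equal 22, not exactly one  FAIL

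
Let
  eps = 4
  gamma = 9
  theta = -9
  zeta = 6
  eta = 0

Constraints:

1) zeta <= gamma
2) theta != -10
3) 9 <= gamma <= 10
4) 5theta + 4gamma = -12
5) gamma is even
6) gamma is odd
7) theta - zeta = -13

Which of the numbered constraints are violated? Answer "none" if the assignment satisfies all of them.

1) zeta = 6, gamma = 9; 6 ≤ 9 — holds.
2) theta = -9, and -9 ≠ -10 — holds.
3) gamma = 9 lies in [9, 10] — holds.
4) 5theta + 4gamma = 5(-9) + 4(9) = -9, not -12 — does not hold.
5) gamma = 9 is odd — does not hold.
6) gamma = 9 is odd — holds.
7) theta - zeta = -9 - 6 = -15, not -13 — does not hold.

Constraints 4, 5, and 7 are violated.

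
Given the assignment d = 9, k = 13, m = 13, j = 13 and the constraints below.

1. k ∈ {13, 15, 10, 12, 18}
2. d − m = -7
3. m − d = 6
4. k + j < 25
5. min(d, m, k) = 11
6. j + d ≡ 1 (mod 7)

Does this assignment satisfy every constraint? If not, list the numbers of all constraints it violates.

Violated: 2, 3, 4, 5.

1. k = 13 is in {13, 15, 10, 12, 18}  true
2. d − m = 9 − 13 = -4, not -7  false
3. m − d = 13 − 9 = 4, not 6  false
4. k + j = 13 + 13 = 26; 26 ≥ 25, bound 25 not met  false
5. min(9, 13, 13) = 9, not 11  false
6. j + d = 22; 22 mod 7 = 1  true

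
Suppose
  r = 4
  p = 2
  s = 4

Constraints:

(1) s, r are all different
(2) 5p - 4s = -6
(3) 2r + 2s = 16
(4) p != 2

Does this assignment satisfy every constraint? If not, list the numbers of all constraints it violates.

(1) s = r = 4, not all different — violated.
(2) 5p - 4s = 5(2) - 4(4) = -6 — satisfied.
(3) 2r + 2s = 2(4) + 2(4) = 16 — satisfied.
(4) p = 2, but 2 is required to differ — violated.

No — constraints 1 and 4 are not satisfied.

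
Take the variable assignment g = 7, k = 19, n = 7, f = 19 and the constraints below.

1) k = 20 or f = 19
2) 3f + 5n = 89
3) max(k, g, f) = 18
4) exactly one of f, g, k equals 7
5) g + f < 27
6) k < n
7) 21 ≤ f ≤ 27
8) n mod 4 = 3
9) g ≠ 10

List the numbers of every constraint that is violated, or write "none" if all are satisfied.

Constraints 2, 3, 6, and 7 are violated.

1) k = 19 ≠ 20, but f = 19 = 19 (second disjunct)  yes
2) 3f + 5n = 3(19) + 5(7) = 92, not 89  no
3) max(19, 7, 19) = 19, not 18  no
4) f=19, g=7, k=19; 1 of them equals 7  yes
5) g + f = 7 + 19 = 26; 26 < 27  yes
6) k = 19, n = 7; 19 ≥ 7 (want <)  no
7) f = 19 is outside [21, 27]  no
8) 7 mod 4 = 3  yes
9) g = 7, and 7 ≠ 10  yes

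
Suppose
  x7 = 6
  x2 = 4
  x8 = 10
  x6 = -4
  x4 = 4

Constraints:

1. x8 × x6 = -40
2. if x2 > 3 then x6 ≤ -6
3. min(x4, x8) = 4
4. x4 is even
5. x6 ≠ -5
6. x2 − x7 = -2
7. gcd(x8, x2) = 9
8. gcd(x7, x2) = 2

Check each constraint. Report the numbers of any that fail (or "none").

1. x8 × x6 = 10 × (-4) = -40  OK
2. x2 = 4 > 3, so we need x6 ≤ -6; but x6 = -4 > -6  FAIL
3. min(4, 10) = 4  OK
4. x4 = 4 is even  OK
5. x6 = -4, and -4 ≠ -5  OK
6. x2 − x7 = 4 − 6 = -2  OK
7. gcd(10, 4) = 2, not 9  FAIL
8. gcd(6, 4) = 2  OK

Constraints 2 and 7 are violated.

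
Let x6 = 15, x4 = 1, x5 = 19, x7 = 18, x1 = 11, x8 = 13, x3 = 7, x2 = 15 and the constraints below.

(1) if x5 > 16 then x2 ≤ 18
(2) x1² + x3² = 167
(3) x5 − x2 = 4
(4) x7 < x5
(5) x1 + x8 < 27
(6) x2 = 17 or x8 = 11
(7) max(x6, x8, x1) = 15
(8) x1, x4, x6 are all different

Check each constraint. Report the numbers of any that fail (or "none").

The assignment fails constraints 2 and 6.

(1) x5 = 19 > 16, so we need x2 ≤ 18; x2 = 15 ≤ 18 — satisfied.
(2) x1² + x3² = 11² + 7² = 121 + 49 = 170, not 167 — violated.
(3) x5 − x2 = 19 − 15 = 4 — satisfied.
(4) x7 = 18, x5 = 19; 18 < 19 — satisfied.
(5) x1 + x8 = 11 + 13 = 24; 24 < 27 — satisfied.
(6) x2 = 15 ≠ 17 and x8 = 13 ≠ 11; both disjuncts false — violated.
(7) max(15, 13, 11) = 15 — satisfied.
(8) values 11, 1, 15 are pairwise distinct — satisfied.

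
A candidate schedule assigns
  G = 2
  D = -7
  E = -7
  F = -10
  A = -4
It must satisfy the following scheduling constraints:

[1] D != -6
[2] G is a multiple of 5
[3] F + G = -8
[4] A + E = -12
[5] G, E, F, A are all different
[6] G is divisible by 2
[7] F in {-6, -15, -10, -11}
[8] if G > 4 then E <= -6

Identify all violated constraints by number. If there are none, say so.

[1] D = -7, and -7 ≠ -6  ✔
[2] 2 = 5*0 + 2, so 5 does not divide 2  ✘
[3] F + G = -10 + 2 = -8  ✔
[4] A + E = -4 + (-7) = -11, not -12  ✘
[5] values 2, -7, -10, -4 are pairwise distinct  ✔
[6] 2 / 2 = 1, so 2 divides 2  ✔
[7] F = -10 is in {-6, -15, -10, -11}  ✔
[8] G = 2, not > 4; antecedent false, conditional vacuously true  ✔

Constraints 2 and 4 do not hold.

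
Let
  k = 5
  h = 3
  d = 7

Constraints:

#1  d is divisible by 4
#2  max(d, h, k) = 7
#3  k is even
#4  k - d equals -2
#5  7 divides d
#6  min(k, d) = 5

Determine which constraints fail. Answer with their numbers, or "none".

#1 7 = 4*1 + 3, so 4 does not divide 7  fails
#2 max(7, 3, 5) = 7  holds
#3 k = 5 is odd  fails
#4 k - d = 5 - 7 = -2  holds
#5 7 / 7 = 1, so 7 divides 7  holds
#6 min(5, 7) = 5  holds

No — constraints 1, 3 are not satisfied.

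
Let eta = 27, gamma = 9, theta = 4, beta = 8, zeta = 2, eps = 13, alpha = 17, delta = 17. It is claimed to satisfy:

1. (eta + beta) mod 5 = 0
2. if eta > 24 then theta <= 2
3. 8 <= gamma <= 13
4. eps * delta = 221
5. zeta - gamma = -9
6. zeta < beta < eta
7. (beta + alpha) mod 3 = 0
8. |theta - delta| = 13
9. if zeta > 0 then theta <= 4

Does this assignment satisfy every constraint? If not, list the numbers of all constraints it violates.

1. eta + beta = 35; 35 mod 5 = 0  ✔
2. eta = 27 > 24, so we need theta ≤ 2; but theta = 4 > 2  ✘
3. gamma = 9 lies in [8, 13]  ✔
4. eps * delta = 13 * 17 = 221  ✔
5. zeta - gamma = 2 - 9 = -7, not -9  ✘
6. values 2 < 8 < 27  ✔
7. beta + alpha = 25; 25 mod 3 = 1, not 0  ✘
8. |4 - 17| = 13  ✔
9. zeta = 2 > 0, so we need theta ≤ 4; theta = 4 ≤ 4  ✔

Violated: 2, 5, and 7.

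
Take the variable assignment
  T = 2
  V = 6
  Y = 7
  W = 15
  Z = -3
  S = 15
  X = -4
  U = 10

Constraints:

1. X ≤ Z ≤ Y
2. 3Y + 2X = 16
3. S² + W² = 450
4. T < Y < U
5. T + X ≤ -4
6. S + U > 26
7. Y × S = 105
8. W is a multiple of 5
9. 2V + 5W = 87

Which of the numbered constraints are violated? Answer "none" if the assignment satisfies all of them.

Constraints 2, 5, and 6 do not hold.

1. values -4 ≤ -3 ≤ 7  yes
2. 3Y + 2X = 3(7) + 2(-4) = 13, not 16  no
3. S² + W² = 15² + 15² = 225 + 225 = 450  yes
4. values 2 < 7 < 10  yes
5. T + X = 2 + (-4) = -2; -2 > -4, bound -4 not met  no
6. S + U = 15 + 10 = 25; 25 ≤ 26, bound 26 not met  no
7. Y × S = 7 × 15 = 105  yes
8. 15 / 5 = 3, so 5 divides 15  yes
9. 2V + 5W = 2(6) + 5(15) = 87  yes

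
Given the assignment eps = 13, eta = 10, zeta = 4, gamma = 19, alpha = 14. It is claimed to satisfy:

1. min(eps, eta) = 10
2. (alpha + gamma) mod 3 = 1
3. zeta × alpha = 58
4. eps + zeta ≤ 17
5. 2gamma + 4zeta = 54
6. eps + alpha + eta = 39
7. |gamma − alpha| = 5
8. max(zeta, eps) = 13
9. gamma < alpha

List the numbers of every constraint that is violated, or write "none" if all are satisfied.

No — constraints 2, 3, 6, 9 are not satisfied.

1. min(13, 10) = 10 — holds.
2. alpha + gamma = 33; 33 mod 3 = 0, not 1 — fails.
3. zeta × alpha = 4 × 14 = 56, not 58 — fails.
4. eps + zeta = 13 + 4 = 17; 17 ≤ 17 — holds.
5. 2gamma + 4zeta = 2(19) + 4(4) = 54 — holds.
6. eps + alpha + eta = 13 + 14 + 10 = 37, not 39 — fails.
7. |19 − 14| = 5 — holds.
8. max(4, 13) = 13 — holds.
9. gamma = 19, alpha = 14; 19 ≥ 14 (want <) — fails.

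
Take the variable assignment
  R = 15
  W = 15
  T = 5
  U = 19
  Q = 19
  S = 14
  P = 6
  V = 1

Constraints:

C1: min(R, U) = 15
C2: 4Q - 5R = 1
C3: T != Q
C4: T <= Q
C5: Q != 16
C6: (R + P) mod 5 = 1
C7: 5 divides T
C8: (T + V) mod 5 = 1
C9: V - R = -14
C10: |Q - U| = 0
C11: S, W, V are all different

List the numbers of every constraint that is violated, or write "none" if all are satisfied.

Yes — all constraints hold.

C1: min(15, 19) = 15 — holds.
C2: 4Q - 5R = 4(19) - 5(15) = 1 — holds.
C3: T = 5, Q = 19; distinct — holds.
C4: T = 5, Q = 19; 5 ≤ 19 — holds.
C5: Q = 19, and 19 ≠ 16 — holds.
C6: R + P = 21; 21 mod 5 = 1 — holds.
C7: 5 / 5 = 1, so 5 divides 5 — holds.
C8: T + V = 6; 6 mod 5 = 1 — holds.
C9: V - R = 1 - 15 = -14 — holds.
C10: |19 - 19| = 0 — holds.
C11: values 14, 15, 1 are pairwise distinct — holds.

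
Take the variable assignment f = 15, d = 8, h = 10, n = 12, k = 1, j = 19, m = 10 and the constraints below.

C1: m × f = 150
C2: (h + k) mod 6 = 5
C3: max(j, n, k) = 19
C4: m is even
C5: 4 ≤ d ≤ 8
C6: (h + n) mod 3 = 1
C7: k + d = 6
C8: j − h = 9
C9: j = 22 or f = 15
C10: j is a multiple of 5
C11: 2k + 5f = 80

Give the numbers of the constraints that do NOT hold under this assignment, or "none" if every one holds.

C1: m × f = 10 × 15 = 150  yes
C2: h + k = 11; 11 mod 6 = 5  yes
C3: max(19, 12, 1) = 19  yes
C4: m = 10 is even  yes
C5: d = 8 lies in [4, 8]  yes
C6: h + n = 22; 22 mod 3 = 1  yes
C7: k + d = 1 + 8 = 9, not 6  no
C8: j − h = 19 − 10 = 9  yes
C9: j = 19 ≠ 22, but f = 15 = 15 (second disjunct)  yes
C10: 19 = 5×3 + 4, so 5 does not divide 19  no
C11: 2k + 5f = 2(1) + 5(15) = 77, not 80  no

Constraints 7, 10, and 11 do not hold.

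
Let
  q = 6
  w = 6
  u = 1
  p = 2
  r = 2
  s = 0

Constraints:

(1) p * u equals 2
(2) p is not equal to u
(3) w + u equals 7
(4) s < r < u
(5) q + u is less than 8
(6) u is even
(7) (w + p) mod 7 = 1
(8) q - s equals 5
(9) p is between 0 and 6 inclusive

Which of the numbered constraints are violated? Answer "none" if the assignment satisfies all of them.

(1) p * u = 2 * 1 = 2  true
(2) p = 2, u = 1; distinct  true
(3) w + u = 6 + 1 = 7  true
(4) values 0, 2, 1; r = 2 is not < u = 1  false
(5) q + u = 6 + 1 = 7; 7 < 8  true
(6) u = 1 is odd  false
(7) w + p = 8; 8 mod 7 = 1  true
(8) q - s = 6 - 0 = 6, not 5  false
(9) p = 2 lies in [0, 6]  true

No — constraints 4, 6, and 8 are not satisfied.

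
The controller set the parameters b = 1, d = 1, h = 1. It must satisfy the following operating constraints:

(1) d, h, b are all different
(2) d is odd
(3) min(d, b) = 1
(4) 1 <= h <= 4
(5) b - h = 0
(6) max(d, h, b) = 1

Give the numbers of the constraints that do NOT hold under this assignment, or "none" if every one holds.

(1) d = h = 1, not all different  ✗
(2) d = 1 is odd  ✓
(3) min(1, 1) = 1  ✓
(4) h = 1 lies in [1, 4]  ✓
(5) b - h = 1 - 1 = 0  ✓
(6) max(1, 1, 1) = 1  ✓

No — constraint 1 is not satisfied.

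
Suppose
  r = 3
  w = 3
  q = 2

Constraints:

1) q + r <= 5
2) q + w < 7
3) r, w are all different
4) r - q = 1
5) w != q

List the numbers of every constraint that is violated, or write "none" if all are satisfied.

1) q + r = 2 + 3 = 5; 5 ≤ 5  holds
2) q + w = 2 + 3 = 5; 5 < 7  holds
3) r = w = 3, not all different  fails
4) r - q = 3 - 2 = 1  holds
5) w = 3, q = 2; distinct  holds

Constraint 3 does not hold.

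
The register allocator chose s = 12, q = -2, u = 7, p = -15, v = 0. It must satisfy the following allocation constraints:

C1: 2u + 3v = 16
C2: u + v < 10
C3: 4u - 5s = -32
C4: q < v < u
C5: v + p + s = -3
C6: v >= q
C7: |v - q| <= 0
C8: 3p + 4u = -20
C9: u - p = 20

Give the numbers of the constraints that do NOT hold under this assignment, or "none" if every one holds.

C1: 2u + 3v = 2(7) + 3(0) = 14, not 16  ✘
C2: u + v = 7 + 0 = 7; 7 < 10  ✔
C3: 4u - 5s = 4(7) - 5(12) = -32  ✔
C4: values -2 < 0 < 7  ✔
C5: v + p + s = 0 + (-15) + 12 = -3  ✔
C6: v = 0, q = -2; 0 ≥ -2  ✔
C7: |0 - (-2)| = 2; 2 > 0, exceeds bound 0  ✘
C8: 3p + 4u = 3(-15) + 4(7) = -17, not -20  ✘
C9: u - p = 7 - (-15) = 22, not 20  ✘

The assignment fails constraints 1, 7, 8, and 9.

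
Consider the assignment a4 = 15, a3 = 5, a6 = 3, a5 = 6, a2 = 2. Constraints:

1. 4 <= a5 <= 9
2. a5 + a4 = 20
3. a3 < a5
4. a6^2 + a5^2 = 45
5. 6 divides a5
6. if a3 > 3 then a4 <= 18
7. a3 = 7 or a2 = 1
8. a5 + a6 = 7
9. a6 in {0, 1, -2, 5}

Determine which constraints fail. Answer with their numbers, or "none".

The assignment fails constraints 2, 7, 8, and 9.

1. a5 = 6 lies in [4, 9] — holds.
2. a5 + a4 = 6 + 15 = 21, not 20 — fails.
3. a3 = 5, a5 = 6; 5 < 6 — holds.
4. a6^2 + a5^2 = 3^2 + 6^2 = 9 + 36 = 45 — holds.
5. 6 / 6 = 1, so 6 divides 6 — holds.
6. a3 = 5 > 3, so we need a4 ≤ 18; a4 = 15 ≤ 18 — holds.
7. a3 = 5 ≠ 7 and a2 = 2 ≠ 1; both disjuncts false — fails.
8. a5 + a6 = 6 + 3 = 9, not 7 — fails.
9. a6 = 3 is not in {0, 1, -2, 5} — fails.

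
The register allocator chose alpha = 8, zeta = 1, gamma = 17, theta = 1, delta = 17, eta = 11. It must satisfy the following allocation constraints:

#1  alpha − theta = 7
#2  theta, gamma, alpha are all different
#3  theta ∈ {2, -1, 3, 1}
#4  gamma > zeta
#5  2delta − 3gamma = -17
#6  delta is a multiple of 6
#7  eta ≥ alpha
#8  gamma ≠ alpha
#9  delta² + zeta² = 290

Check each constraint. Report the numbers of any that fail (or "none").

Constraint 6 does not hold.

#1 alpha − theta = 8 − 1 = 7 — OK.
#2 values 1, 17, 8 are pairwise distinct — OK.
#3 theta = 1 is in {2, -1, 3, 1} — OK.
#4 gamma = 17, zeta = 1; 17 > 1 — OK.
#5 2delta − 3gamma = 2(17) − 3(17) = -17 — OK.
#6 17 = 6×2 + 5, so 6 does not divide 17 — violated.
#7 eta = 11, alpha = 8; 11 ≥ 8 — OK.
#8 gamma = 17, alpha = 8; distinct — OK.
#9 delta² + zeta² = 17² + 1² = 289 + 1 = 290 — OK.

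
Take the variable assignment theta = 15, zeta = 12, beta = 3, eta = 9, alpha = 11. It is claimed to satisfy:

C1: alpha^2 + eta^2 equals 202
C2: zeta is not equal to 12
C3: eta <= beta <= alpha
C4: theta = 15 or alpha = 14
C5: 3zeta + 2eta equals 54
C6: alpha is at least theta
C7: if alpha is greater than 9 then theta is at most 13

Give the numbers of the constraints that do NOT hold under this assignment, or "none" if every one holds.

No — constraints 2, 3, 6, 7 are not satisfied.

C1: alpha^2 + eta^2 = 11^2 + 9^2 = 121 + 81 = 202  yes
C2: zeta = 12, but 12 is required to differ  no
C3: values 9, 3, 11; eta = 9 is not <= beta = 3  no
C4: theta = 15 = 15 (first disjunct)  yes
C5: 3zeta + 2eta = 3(12) + 2(9) = 54  yes
C6: alpha = 11, theta = 15; 11 < 15 (want ≥)  no
C7: alpha = 11 > 9, so we need theta ≤ 13; but theta = 15 > 13  no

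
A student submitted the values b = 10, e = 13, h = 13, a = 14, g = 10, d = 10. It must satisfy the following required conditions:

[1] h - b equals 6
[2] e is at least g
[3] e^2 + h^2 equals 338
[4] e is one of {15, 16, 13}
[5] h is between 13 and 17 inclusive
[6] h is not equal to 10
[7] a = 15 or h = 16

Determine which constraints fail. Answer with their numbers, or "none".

[1] h - b = 13 - 10 = 3, not 6  no
[2] e = 13, g = 10; 13 ≥ 10  yes
[3] e^2 + h^2 = 13^2 + 13^2 = 169 + 169 = 338  yes
[4] e = 13 is in {15, 16, 13}  yes
[5] h = 13 lies in [13, 17]  yes
[6] h = 13, and 13 ≠ 10  yes
[7] a = 14 ≠ 15 and h = 13 ≠ 16; both disjuncts false  no

Violated: 1, 7.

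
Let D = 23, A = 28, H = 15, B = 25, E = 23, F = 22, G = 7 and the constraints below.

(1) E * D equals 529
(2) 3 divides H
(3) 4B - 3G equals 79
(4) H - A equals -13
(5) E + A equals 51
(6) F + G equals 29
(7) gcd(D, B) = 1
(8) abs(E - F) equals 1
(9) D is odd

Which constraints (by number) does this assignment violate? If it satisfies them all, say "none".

(1) E * D = 23 * 23 = 529 — OK.
(2) 15 / 3 = 5, so 3 divides 15 — OK.
(3) 4B - 3G = 4(25) - 3(7) = 79 — OK.
(4) H - A = 15 - 28 = -13 — OK.
(5) E + A = 23 + 28 = 51 — OK.
(6) F + G = 22 + 7 = 29 — OK.
(7) gcd(23, 25) = 1 — OK.
(8) abs(23 - 22) = 1 — OK.
(9) D = 23 is odd — OK.

No violations.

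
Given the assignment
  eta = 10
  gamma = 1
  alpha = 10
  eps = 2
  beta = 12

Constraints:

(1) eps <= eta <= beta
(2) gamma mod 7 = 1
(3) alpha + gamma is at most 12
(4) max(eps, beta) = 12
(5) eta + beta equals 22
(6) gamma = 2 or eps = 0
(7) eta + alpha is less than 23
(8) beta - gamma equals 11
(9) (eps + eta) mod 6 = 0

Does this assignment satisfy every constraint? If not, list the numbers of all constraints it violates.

Constraint 6 does not hold.

(1) values 2 <= 10 <= 12  true
(2) 1 mod 7 = 1  true
(3) alpha + gamma = 10 + 1 = 11; 11 ≤ 12  true
(4) max(2, 12) = 12  true
(5) eta + beta = 10 + 12 = 22  true
(6) gamma = 1 ≠ 2 and eps = 2 ≠ 0; both disjuncts false  false
(7) eta + alpha = 10 + 10 = 20; 20 < 23  true
(8) beta - gamma = 12 - 1 = 11  true
(9) eps + eta = 12; 12 mod 6 = 0  true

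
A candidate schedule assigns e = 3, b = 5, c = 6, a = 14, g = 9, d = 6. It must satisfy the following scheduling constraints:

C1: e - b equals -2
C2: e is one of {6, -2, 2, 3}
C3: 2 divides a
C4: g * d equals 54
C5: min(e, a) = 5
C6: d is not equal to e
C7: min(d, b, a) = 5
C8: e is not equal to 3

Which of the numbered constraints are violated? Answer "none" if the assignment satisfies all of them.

The assignment fails constraints 5 and 8.

C1: e - b = 3 - 5 = -2 — holds.
C2: e = 3 is in {6, -2, 2, 3} — holds.
C3: 14 / 2 = 7, so 2 divides 14 — holds.
C4: g * d = 9 * 6 = 54 — holds.
C5: min(3, 14) = 3, not 5 — does not hold.
C6: d = 6, e = 3; distinct — holds.
C7: min(6, 5, 14) = 5 — holds.
C8: e = 3, but 3 is required to differ — does not hold.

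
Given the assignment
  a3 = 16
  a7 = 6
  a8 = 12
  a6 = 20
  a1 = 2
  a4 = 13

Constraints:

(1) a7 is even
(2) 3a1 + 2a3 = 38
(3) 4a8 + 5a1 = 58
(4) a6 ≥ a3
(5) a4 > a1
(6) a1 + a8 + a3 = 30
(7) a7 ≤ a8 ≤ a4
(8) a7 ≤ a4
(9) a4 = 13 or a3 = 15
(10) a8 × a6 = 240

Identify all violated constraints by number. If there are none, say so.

The assignment satisfies every constraint.

(1) a7 = 6 is even  true
(2) 3a1 + 2a3 = 3(2) + 2(16) = 38  true
(3) 4a8 + 5a1 = 4(12) + 5(2) = 58  true
(4) a6 = 20, a3 = 16; 20 ≥ 16  true
(5) a4 = 13, a1 = 2; 13 > 2  true
(6) a1 + a8 + a3 = 2 + 12 + 16 = 30  true
(7) values 6 ≤ 12 ≤ 13  true
(8) a7 = 6, a4 = 13; 6 ≤ 13  true
(9) a4 = 13 = 13 (first disjunct)  true
(10) a8 × a6 = 12 × 20 = 240  true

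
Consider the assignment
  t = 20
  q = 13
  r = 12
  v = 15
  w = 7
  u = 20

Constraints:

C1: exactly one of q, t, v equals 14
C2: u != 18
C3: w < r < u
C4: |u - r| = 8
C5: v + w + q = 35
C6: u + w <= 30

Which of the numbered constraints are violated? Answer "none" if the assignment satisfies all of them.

C1: q=13, t=20, v=15; 0 of them equal 14, not exactly one  ✗
C2: u = 20, and 20 ≠ 18  ✓
C3: values 7 < 12 < 20  ✓
C4: |20 - 12| = 8  ✓
C5: v + w + q = 15 + 7 + 13 = 35  ✓
C6: u + w = 20 + 7 = 27; 27 ≤ 30  ✓

The assignment fails constraint 1.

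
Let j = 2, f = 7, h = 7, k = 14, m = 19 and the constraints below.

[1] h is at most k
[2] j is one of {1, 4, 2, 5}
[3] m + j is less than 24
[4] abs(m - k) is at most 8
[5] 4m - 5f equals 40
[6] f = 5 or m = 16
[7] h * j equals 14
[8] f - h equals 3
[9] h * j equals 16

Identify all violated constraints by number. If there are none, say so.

Violated: 5, 6, 8, 9.

[1] h = 7, k = 14; 7 ≤ 14 — holds.
[2] j = 2 is in {1, 4, 2, 5} — holds.
[3] m + j = 19 + 2 = 21; 21 < 24 — holds.
[4] abs(19 - 14) = 5; 5 ≤ 8 — holds.
[5] 4m - 5f = 4(19) - 5(7) = 41, not 40 — fails.
[6] f = 7 ≠ 5 and m = 19 ≠ 16; both disjuncts false — fails.
[7] h * j = 7 * 2 = 14 — holds.
[8] f - h = 7 - 7 = 0, not 3 — fails.
[9] h * j = 7 * 2 = 14, not 16 — fails.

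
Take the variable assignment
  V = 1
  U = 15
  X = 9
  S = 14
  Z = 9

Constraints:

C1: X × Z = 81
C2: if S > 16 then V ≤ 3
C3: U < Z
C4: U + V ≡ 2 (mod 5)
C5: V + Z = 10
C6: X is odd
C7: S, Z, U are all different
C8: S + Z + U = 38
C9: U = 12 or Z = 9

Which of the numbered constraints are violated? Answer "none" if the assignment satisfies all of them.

C1: X × Z = 9 × 9 = 81 — satisfied.
C2: S = 14, not > 16; antecedent false, conditional vacuously true — satisfied.
C3: U = 15, Z = 9; 15 ≥ 9 (want <) — violated.
C4: U + V = 16; 16 mod 5 = 1, not 2 — violated.
C5: V + Z = 1 + 9 = 10 — satisfied.
C6: X = 9 is odd — satisfied.
C7: values 14, 9, 15 are pairwise distinct — satisfied.
C8: S + Z + U = 14 + 9 + 15 = 38 — satisfied.
C9: U = 15 ≠ 12, but Z = 9 = 9 (second disjunct) — satisfied.

The assignment fails constraints 3 and 4.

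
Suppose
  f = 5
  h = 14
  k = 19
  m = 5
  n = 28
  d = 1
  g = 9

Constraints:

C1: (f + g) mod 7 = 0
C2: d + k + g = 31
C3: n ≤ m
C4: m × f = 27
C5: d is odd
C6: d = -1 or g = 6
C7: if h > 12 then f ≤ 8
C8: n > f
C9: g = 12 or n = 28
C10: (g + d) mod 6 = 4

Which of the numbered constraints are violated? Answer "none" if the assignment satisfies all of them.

C1: f + g = 14; 14 mod 7 = 0  yes
C2: d + k + g = 1 + 19 + 9 = 29, not 31  no
C3: n = 28, m = 5; 28 > 5 (want ≤)  no
C4: m × f = 5 × 5 = 25, not 27  no
C5: d = 1 is odd  yes
C6: d = 1 ≠ -1 and g = 9 ≠ 6; both disjuncts false  no
C7: h = 14 > 12, so we need f ≤ 8; f = 5 ≤ 8  yes
C8: n = 28, f = 5; 28 > 5  yes
C9: g = 9 ≠ 12, but n = 28 = 28 (second disjunct)  yes
C10: g + d = 10; 10 mod 6 = 4  yes

Constraints 2, 3, 4, 6 are violated.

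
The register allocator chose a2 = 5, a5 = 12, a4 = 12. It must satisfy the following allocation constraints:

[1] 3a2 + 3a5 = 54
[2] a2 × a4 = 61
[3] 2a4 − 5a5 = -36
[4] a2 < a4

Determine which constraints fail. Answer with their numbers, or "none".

[1] 3a2 + 3a5 = 3(5) + 3(12) = 51, not 54  fails
[2] a2 × a4 = 5 × 12 = 60, not 61  fails
[3] 2a4 − 5a5 = 2(12) − 5(12) = -36  holds
[4] a2 = 5, a4 = 12; 5 < 12  holds

The assignment fails constraints 1, 2.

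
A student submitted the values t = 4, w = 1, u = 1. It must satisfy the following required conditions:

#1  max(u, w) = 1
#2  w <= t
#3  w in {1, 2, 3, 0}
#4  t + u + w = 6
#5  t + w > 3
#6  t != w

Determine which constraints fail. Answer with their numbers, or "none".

#1 max(1, 1) = 1 — holds.
#2 w = 1, t = 4; 1 ≤ 4 — holds.
#3 w = 1 is in {1, 2, 3, 0} — holds.
#4 t + u + w = 4 + 1 + 1 = 6 — holds.
#5 t + w = 4 + 1 = 5; 5 > 3 — holds.
#6 t = 4, w = 1; distinct — holds.

All constraints are satisfied.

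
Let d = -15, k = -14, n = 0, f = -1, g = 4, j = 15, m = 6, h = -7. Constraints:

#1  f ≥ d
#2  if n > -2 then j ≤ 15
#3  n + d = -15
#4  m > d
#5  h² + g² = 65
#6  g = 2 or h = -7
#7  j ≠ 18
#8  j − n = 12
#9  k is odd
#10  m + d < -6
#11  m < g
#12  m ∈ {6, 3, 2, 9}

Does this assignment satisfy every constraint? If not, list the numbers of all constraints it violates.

Violated: 8, 9, 11.

#1 f = -1, d = -15; -1 ≥ -15 — OK.
#2 n = 0 > -2, so we need j ≤ 15; j = 15 ≤ 15 — OK.
#3 n + d = 0 + (-15) = -15 — OK.
#4 m = 6, d = -15; 6 > -15 — OK.
#5 h² + g² = (-7)² + 4² = 49 + 16 = 65 — OK.
#6 g = 4 ≠ 2, but h = -7 = -7 (second disjunct) — OK.
#7 j = 15, and 15 ≠ 18 — OK.
#8 j − n = 15 − 0 = 15, not 12 — violated.
#9 k = -14 is even — violated.
#10 m + d = 6 + (-15) = -9; -9 < -6 — OK.
#11 m = 6, g = 4; 6 ≥ 4 (want <) — violated.
#12 m = 6 is in {6, 3, 2, 9} — OK.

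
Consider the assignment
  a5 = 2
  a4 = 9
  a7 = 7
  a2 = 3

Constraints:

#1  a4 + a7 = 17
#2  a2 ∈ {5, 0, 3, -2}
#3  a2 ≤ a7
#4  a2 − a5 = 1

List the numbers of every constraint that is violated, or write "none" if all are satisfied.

No — constraint 1 is not satisfied.

#1 a4 + a7 = 9 + 7 = 16, not 17 — does not hold.
#2 a2 = 3 is in {5, 0, 3, -2} — holds.
#3 a2 = 3, a7 = 7; 3 ≤ 7 — holds.
#4 a2 − a5 = 3 − 2 = 1 — holds.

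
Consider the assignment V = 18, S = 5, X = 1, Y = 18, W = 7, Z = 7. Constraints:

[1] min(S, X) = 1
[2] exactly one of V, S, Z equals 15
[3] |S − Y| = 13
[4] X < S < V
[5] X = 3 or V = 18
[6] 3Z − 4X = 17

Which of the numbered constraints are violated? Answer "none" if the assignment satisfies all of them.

[1] min(5, 1) = 1  ✔
[2] V=18, S=5, Z=7; 0 of them equal 15, not exactly one  ✘
[3] |5 − 18| = 13  ✔
[4] values 1 < 5 < 18  ✔
[5] X = 1 ≠ 3, but V = 18 = 18 (second disjunct)  ✔
[6] 3Z − 4X = 3(7) − 4(1) = 17  ✔

Constraint 2 does not hold.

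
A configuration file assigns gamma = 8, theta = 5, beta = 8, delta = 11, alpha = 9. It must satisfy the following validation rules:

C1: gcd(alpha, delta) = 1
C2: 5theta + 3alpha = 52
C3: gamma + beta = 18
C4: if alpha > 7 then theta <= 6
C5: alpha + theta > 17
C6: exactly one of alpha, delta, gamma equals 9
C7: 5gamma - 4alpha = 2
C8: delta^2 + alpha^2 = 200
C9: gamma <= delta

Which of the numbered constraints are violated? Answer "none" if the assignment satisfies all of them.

The assignment fails constraints 3, 5, 7, and 8.

C1: gcd(9, 11) = 1 — holds.
C2: 5theta + 3alpha = 5(5) + 3(9) = 52 — holds.
C3: gamma + beta = 8 + 8 = 16, not 18 — fails.
C4: alpha = 9 > 7, so we need theta ≤ 6; theta = 5 ≤ 6 — holds.
C5: alpha + theta = 9 + 5 = 14; 14 ≤ 17, bound 17 not met — fails.
C6: alpha=9, delta=11, gamma=8; 1 of them equals 9 — holds.
C7: 5gamma - 4alpha = 5(8) - 4(9) = 4, not 2 — fails.
C8: delta^2 + alpha^2 = 11^2 + 9^2 = 121 + 81 = 202, not 200 — fails.
C9: gamma = 8, delta = 11; 8 ≤ 11 — holds.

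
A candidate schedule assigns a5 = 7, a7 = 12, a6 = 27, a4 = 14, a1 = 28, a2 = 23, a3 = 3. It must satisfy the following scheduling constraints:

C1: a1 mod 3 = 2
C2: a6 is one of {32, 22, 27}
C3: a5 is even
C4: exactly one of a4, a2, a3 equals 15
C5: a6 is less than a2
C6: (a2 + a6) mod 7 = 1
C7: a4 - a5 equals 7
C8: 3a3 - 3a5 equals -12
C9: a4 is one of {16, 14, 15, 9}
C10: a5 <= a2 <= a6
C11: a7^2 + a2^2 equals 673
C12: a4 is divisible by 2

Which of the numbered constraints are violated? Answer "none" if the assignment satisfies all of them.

The assignment fails constraints 1, 3, 4, and 5.

C1: 28 mod 3 = 1, not 2  ✗
C2: a6 = 27 is in {32, 22, 27}  ✓
C3: a5 = 7 is odd  ✗
C4: a4=14, a2=23, a3=3; 0 of them equal 15, not exactly one  ✗
C5: a6 = 27, a2 = 23; 27 ≥ 23 (want <)  ✗
C6: a2 + a6 = 50; 50 mod 7 = 1  ✓
C7: a4 - a5 = 14 - 7 = 7  ✓
C8: 3a3 - 3a5 = 3(3) - 3(7) = -12  ✓
C9: a4 = 14 is in {16, 14, 15, 9}  ✓
C10: values 7 <= 23 <= 27  ✓
C11: a7^2 + a2^2 = 12^2 + 23^2 = 144 + 529 = 673  ✓
C12: 14 / 2 = 7, so 2 divides 14  ✓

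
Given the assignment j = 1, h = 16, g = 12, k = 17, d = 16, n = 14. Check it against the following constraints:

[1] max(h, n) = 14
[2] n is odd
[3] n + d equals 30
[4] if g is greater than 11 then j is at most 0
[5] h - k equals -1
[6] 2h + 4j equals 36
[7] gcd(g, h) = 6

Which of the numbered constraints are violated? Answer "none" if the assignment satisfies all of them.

Constraints 1, 2, 4, 7 do not hold.

[1] max(16, 14) = 16, not 14  false
[2] n = 14 is even  false
[3] n + d = 14 + 16 = 30  true
[4] g = 12 > 11, so we need j ≤ 0; but j = 1 > 0  false
[5] h - k = 16 - 17 = -1  true
[6] 2h + 4j = 2(16) + 4(1) = 36  true
[7] gcd(12, 16) = 4, not 6  false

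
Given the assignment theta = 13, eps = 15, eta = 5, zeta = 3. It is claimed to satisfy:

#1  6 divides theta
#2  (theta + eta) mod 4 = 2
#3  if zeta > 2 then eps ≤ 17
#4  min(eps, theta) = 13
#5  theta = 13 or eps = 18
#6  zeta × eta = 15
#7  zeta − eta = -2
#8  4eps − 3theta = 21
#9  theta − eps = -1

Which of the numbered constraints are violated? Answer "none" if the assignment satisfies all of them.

Constraints 1 and 9 are violated.

#1 13 = 6×2 + 1, so 6 does not divide 13  no
#2 theta + eta = 18; 18 mod 4 = 2  yes
#3 zeta = 3 > 2, so we need eps ≤ 17; eps = 15 ≤ 17  yes
#4 min(15, 13) = 13  yes
#5 theta = 13 = 13 (first disjunct)  yes
#6 zeta × eta = 3 × 5 = 15  yes
#7 zeta − eta = 3 − 5 = -2  yes
#8 4eps − 3theta = 4(15) − 3(13) = 21  yes
#9 theta − eps = 13 − 15 = -2, not -1  no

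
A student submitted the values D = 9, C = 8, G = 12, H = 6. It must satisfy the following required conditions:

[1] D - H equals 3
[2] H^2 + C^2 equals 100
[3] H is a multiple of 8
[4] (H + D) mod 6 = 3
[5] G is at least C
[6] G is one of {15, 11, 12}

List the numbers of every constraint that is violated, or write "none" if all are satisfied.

Constraint 3 does not hold.

[1] D - H = 9 - 6 = 3  ✓
[2] H^2 + C^2 = 6^2 + 8^2 = 36 + 64 = 100  ✓
[3] 6 = 8*0 + 6, so 8 does not divide 6  ✗
[4] H + D = 15; 15 mod 6 = 3  ✓
[5] G = 12, C = 8; 12 ≥ 8  ✓
[6] G = 12 is in {15, 11, 12}  ✓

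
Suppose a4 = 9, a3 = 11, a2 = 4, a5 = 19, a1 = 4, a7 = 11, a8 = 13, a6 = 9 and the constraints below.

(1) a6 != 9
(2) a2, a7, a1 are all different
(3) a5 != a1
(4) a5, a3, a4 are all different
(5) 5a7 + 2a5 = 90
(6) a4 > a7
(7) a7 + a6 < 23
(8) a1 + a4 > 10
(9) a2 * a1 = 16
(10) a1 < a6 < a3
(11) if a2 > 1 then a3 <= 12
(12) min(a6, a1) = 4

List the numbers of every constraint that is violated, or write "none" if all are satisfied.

Constraints 1, 2, 5, 6 do not hold.

(1) a6 = 9, but 9 is required to differ — violated.
(2) a2 = a1 = 4, not all different — violated.
(3) a5 = 19, a1 = 4; distinct — satisfied.
(4) values 19, 11, 9 are pairwise distinct — satisfied.
(5) 5a7 + 2a5 = 5(11) + 2(19) = 93, not 90 — violated.
(6) a4 = 9, a7 = 11; 9 ≤ 11 (want >) — violated.
(7) a7 + a6 = 11 + 9 = 20; 20 < 23 — satisfied.
(8) a1 + a4 = 4 + 9 = 13; 13 > 10 — satisfied.
(9) a2 * a1 = 4 * 4 = 16 — satisfied.
(10) values 4 < 9 < 11 — satisfied.
(11) a2 = 4 > 1, so we need a3 ≤ 12; a3 = 11 ≤ 12 — satisfied.
(12) min(9, 4) = 4 — satisfied.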